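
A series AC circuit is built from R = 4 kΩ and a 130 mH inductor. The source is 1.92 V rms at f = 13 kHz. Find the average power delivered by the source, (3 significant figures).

115 μW

ω = 2πf = 81680 rad/s
X_L = ωL = 10600 Ω
Z = 4000 + j10600 Ω
|Z| = √(4000² + 10600²) = 11300 Ω
∠Z = arctan(10600/4000) = 69.4°
I = V/|Z| = 169 μA
P = VI cos φ = 1.92 × 0.000169 × cos(69.4°) = 115 μW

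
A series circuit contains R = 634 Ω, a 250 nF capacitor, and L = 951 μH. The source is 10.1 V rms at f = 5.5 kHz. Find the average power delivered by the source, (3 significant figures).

158 mW

ω = 2πf = 34560 rad/s
X_L = ωL = 32.9 Ω
X_C = 1/(ωC) = 116 Ω
Net reactance X = X_L − X_C = -82.9 Ω
Z = 634 − j82.9 Ω
|Z| = √(634² + 82.9²) = 639 Ω
∠Z = arctan(-82.9/634) = -7.45°
I = V/|Z| = 15.8 mA
P = VI cos φ = 10.1 × 0.0158 × cos(-7.45°) = 158 mW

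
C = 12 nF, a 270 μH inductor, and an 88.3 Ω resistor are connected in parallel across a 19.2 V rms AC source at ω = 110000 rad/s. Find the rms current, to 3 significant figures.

658 mA

X_L = ωL = 29.7 Ω
X_C = 1/(ωC) = 758 Ω
Parallel: admittances add. Y = 1/R + 1/(jωL) + jωC
Y = (0.0113 − j0.0324) S
|Y| = 0.0343 S → |Z| = 1/|Y| = 29.2 Ω, ∠Z = −∠Y = 70.7°
I = V/|Z| = 19.2/29.2 = 658 mA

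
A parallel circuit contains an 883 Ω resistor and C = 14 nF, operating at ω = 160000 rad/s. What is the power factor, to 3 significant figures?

0.451

X_C = 1/(ωC) = 446 Ω
Parallel: admittances add. Y = 1/R + jωC
Y = (0.00113 + j0.00224) S
|Y| = 0.00251 S → |Z| = 1/|Y| = 398 Ω, ∠Z = −∠Y = -63.2°
cos φ = cos(-63.2°) = 0.451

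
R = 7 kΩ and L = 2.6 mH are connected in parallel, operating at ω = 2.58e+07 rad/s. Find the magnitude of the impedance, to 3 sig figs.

X_L = ωL = 67100 Ω
Parallel: admittances add. Y = 1/R + 1/(jωL)
Y = (0.000143 − j1.49e-05) S
|Y| = 0.000144 S → |Z| = 1/|Y| = 6960 Ω, ∠Z = −∠Y = 5.96°

6960 Ω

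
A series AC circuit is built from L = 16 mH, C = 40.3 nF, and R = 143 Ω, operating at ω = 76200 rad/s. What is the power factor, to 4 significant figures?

0.1580

X_L = ωL = 1219 Ω
X_C = 1/(ωC) = 325.6 Ω
Net reactance X = X_L − X_C = 893.6 Ω
Z = 143.0 + j893.6 Ω
|Z| = √(143.0² + 893.6²) = 904.9 Ω
∠Z = arctan(893.6/143.0) = 80.91°
cos φ = cos(80.91°) = 0.1580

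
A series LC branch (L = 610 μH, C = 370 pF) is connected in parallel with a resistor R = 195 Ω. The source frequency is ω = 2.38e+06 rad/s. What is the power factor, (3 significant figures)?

0.851

X_L = ωL = 1450 Ω
X_C = 1/(ωC) = 1140 Ω
Branch 1: Z₁ = R = 195 Ω
Branch 2 (series LC): Z₂ = j(X_L − X_C) = j316 Ω
Parallel: Z = Z₁Z₂/(Z₁+Z₂), |Z| = 166 Ω, ∠Z = 31.7°
cos φ = cos(31.7°) = 0.851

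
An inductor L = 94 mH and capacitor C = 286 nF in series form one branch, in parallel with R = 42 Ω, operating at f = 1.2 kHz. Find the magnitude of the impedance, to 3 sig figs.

ω = 2πf = 7540 rad/s
X_L = ωL = 709 Ω
X_C = 1/(ωC) = 464 Ω
Branch 1: Z₁ = R = 42.0 Ω
Branch 2 (series LC): Z₂ = j(X_L − X_C) = j245 Ω
Parallel: Z = Z₁Z₂/(Z₁+Z₂), |Z| = 41.4 Ω, ∠Z = 9.73°

41.4 Ω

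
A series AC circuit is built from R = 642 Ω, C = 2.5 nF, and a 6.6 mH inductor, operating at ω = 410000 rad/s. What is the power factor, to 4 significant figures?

0.3478

X_L = ωL = 2706 Ω
X_C = 1/(ωC) = 975.6 Ω
Net reactance X = X_L − X_C = 1730 Ω
Z = 642.0 + j1730 Ω
|Z| = √(642.0² + 1730²) = 1846 Ω
∠Z = arctan(1730/642.0) = 69.64°
cos φ = cos(69.64°) = 0.3478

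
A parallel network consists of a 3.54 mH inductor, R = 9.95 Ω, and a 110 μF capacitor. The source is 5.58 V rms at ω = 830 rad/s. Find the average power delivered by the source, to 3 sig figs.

3.13 W

X_L = ωL = 2.94 Ω
X_C = 1/(ωC) = 11.0 Ω
Parallel: admittances add. Y = 1/R + 1/(jωL) + jωC
Y = (0.101 − j0.249) S
|Y| = 0.269 S → |Z| = 1/|Y| = 3.72 Ω, ∠Z = −∠Y = 68.0°
I = V/|Z| = 1.50 A
P = VI cos φ = 5.58 × 1.50 × cos(68.0°) = 3.13 W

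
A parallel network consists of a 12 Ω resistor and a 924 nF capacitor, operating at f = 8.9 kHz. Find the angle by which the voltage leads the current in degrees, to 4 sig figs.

-31.80°

ω = 2πf = 55920 rad/s
X_C = 1/(ωC) = 19.35 Ω
Parallel: admittances add. Y = 1/R + jωC
Y = (0.08333 + j0.05167) S
|Y| = 0.09805 S → |Z| = 1/|Y| = 10.20 Ω, ∠Z = −∠Y = -31.80°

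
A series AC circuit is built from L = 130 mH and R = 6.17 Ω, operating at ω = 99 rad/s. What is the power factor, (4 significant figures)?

X_L = ωL = 12.87 Ω
Z = 6.170 + j12.87 Ω
|Z| = √(6.170² + 12.87²) = 14.27 Ω
∠Z = arctan(12.87/6.170) = 64.39°
cos φ = cos(64.39°) = 0.4323

0.4323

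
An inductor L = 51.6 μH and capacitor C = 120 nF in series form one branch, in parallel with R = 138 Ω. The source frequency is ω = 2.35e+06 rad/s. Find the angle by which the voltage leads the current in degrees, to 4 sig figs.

49.54°

X_L = ωL = 121.3 Ω
X_C = 1/(ωC) = 3.546 Ω
Branch 1: Z₁ = R = 138.0 Ω
Branch 2 (series LC): Z₂ = j(X_L − X_C) = j117.7 Ω
Parallel: Z = Z₁Z₂/(Z₁+Z₂), |Z| = 89.56 Ω, ∠Z = 49.54°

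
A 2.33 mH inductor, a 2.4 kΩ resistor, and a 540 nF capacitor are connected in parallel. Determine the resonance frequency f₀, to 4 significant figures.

4.487 kHz

ω₀ = 1/√(LC) = 1/√(0.00233 × 5.4e-07) = 28190 rad/s
f₀ = ω₀/(2π) = 4.487 kHz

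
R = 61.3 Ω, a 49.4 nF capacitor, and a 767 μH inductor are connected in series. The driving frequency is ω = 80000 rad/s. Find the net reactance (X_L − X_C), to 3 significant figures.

-192 Ω

X_L = ωL = 61.4 Ω
X_C = 1/(ωC) = 253 Ω
X = 61.4 − 253 = -192 Ω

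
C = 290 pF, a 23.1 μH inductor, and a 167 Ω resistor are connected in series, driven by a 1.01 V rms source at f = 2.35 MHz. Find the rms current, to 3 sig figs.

5.08 mA

ω = 2πf = 1.477e+07 rad/s
X_L = ωL = 341 Ω
X_C = 1/(ωC) = 234 Ω
Net reactance X = X_L − X_C = 108 Ω
Z = 167 + j108 Ω
|Z| = √(167² + 108²) = 199 Ω
I = V/|Z| = 1.01/199 = 5.08 mA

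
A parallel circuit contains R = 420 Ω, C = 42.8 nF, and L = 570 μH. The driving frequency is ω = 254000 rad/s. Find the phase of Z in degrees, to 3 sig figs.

-59.0°

X_L = ωL = 145 Ω
X_C = 1/(ωC) = 92.0 Ω
Parallel: admittances add. Y = 1/R + 1/(jωL) + jωC
Y = (0.00238 + j0.00396) S
|Y| = 0.00462 S → |Z| = 1/|Y| = 216 Ω, ∠Z = −∠Y = -59.0°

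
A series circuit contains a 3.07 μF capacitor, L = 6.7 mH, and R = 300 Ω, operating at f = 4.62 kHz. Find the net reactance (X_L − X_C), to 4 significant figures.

ω = 2πf = 29030 rad/s
X_L = ωL = 194.5 Ω
X_C = 1/(ωC) = 11.22 Ω
X = 194.5 − 11.22 = 183.3 Ω

183.3 Ω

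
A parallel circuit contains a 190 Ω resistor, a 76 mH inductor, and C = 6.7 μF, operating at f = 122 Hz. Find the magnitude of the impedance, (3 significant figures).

ω = 2πf = 766.5 rad/s
X_L = ωL = 58.3 Ω
X_C = 1/(ωC) = 195 Ω
Parallel: admittances add. Y = 1/R + 1/(jωL) + jωC
Y = (0.00526 − j0.0120) S
|Y| = 0.0131 S → |Z| = 1/|Y| = 76.2 Ω, ∠Z = −∠Y = 66.4°

76.2 Ω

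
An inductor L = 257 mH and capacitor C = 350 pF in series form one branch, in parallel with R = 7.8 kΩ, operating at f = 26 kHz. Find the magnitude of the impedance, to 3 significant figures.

ω = 2πf = 163400 rad/s
X_L = ωL = 42000 Ω
X_C = 1/(ωC) = 17500 Ω
Branch 1: Z₁ = R = 7800 Ω
Branch 2 (series LC): Z₂ = j(X_L − X_C) = j24500 Ω
Parallel: Z = Z₁Z₂/(Z₁+Z₂), |Z| = 7430 Ω, ∠Z = 17.7°

7430 Ω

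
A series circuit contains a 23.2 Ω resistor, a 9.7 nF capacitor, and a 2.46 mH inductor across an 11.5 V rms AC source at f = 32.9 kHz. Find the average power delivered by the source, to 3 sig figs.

ω = 2πf = 206700 rad/s
X_L = ωL = 509 Ω
X_C = 1/(ωC) = 499 Ω
Net reactance X = X_L − X_C = 9.81 Ω
Z = 23.2 + j9.81 Ω
|Z| = √(23.2² + 9.81²) = 25.2 Ω
∠Z = arctan(9.81/23.2) = 22.9°
I = V/|Z| = 457 mA
P = VI cos φ = 11.5 × 0.457 × cos(22.9°) = 4.84 W

4.84 W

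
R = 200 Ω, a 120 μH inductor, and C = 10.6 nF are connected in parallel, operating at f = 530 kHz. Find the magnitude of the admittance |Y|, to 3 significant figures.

ω = 2πf = 3.33e+06 rad/s
X_L = ωL = 400 Ω
X_C = 1/(ωC) = 28.3 Ω
Parallel: admittances add. Y = 1/R + 1/(jωL) + jωC
Y = (0.00500 + j0.0328) S
|Y| = 0.0332 S → |Z| = 1/|Y| = 30.1 Ω, ∠Z = −∠Y = -81.3°

33.2 mS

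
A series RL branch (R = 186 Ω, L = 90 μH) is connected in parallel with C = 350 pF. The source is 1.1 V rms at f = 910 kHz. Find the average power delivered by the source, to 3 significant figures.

ω = 2πf = 5.718e+06 rad/s
X_L = ωL = 515 Ω
X_C = 1/(ωC) = 500 Ω
Branch 1 (R+jX_L): Z₁ = 186 + j515 Ω, |Z₁| = 547 Ω
Branch 2 (−jX_C): Z₂ = −j500 Ω
Parallel: Z = Z₁Z₂/(Z₁+Z₂), |Z| = 1470 Ω, ∠Z = -24.4°
I = V/|Z| = 751 μA
P = VI cos φ = 1.1 × 0.000751 × cos(-24.4°) = 752 μW

752 μW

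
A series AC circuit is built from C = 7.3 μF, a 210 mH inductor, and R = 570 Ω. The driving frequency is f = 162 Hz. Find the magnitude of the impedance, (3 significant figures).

575 Ω

ω = 2πf = 1018 rad/s
X_L = ωL = 214 Ω
X_C = 1/(ωC) = 135 Ω
Net reactance X = X_L − X_C = 79.2 Ω
Z = 570 + j79.2 Ω
|Z| = √(570² + 79.2²) = 575 Ω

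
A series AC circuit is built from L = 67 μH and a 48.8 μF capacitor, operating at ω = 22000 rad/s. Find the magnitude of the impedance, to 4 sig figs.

0.5426 Ω

X_L = ωL = 1.474 Ω
X_C = 1/(ωC) = 0.9314 Ω
Net reactance X = X_L − X_C = 0.5426 Ω
Z = j0.5426 Ω
|Z| = √(0² + 0.5426²) = 0.5426 Ω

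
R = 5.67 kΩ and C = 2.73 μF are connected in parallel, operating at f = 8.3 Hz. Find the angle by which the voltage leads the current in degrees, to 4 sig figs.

-38.91°

ω = 2πf = 52.15 rad/s
X_C = 1/(ωC) = 7024 Ω
Parallel: admittances add. Y = 1/R + jωC
Y = (0.0001764 + j0.0001424) S
|Y| = 0.0002267 S → |Z| = 1/|Y| = 4412 Ω, ∠Z = −∠Y = -38.91°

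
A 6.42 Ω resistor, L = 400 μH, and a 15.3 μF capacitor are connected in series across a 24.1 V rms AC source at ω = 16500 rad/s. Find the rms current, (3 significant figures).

X_L = ωL = 6.60 Ω
X_C = 1/(ωC) = 3.96 Ω
Net reactance X = X_L − X_C = 2.64 Ω
Z = 6.42 + j2.64 Ω
|Z| = √(6.42² + 2.64²) = 6.94 Ω
I = V/|Z| = 24.1/6.94 = 3.47 A

3.47 A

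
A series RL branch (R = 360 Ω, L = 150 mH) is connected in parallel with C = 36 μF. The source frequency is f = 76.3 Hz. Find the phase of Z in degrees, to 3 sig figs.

-80.9°

ω = 2πf = 479.4 rad/s
X_L = ωL = 71.9 Ω
X_C = 1/(ωC) = 57.9 Ω
Branch 1 (R+jX_L): Z₁ = 360 + j71.9 Ω, |Z₁| = 367 Ω
Branch 2 (−jX_C): Z₂ = −j57.9 Ω
Parallel: Z = Z₁Z₂/(Z₁+Z₂), |Z| = 59.0 Ω, ∠Z = -80.9°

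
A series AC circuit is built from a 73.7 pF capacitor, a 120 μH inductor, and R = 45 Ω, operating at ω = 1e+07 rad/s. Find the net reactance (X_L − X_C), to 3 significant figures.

X_L = ωL = 1200 Ω
X_C = 1/(ωC) = 1360 Ω
X = 1200 − 1360 = -157 Ω

-157 Ω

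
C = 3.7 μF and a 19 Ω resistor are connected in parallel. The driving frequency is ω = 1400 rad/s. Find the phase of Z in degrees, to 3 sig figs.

X_C = 1/(ωC) = 193 Ω
Parallel: admittances add. Y = 1/R + jωC
Y = (0.0526 + j0.00518) S
|Y| = 0.0529 S → |Z| = 1/|Y| = 18.9 Ω, ∠Z = −∠Y = -5.62°

-5.62°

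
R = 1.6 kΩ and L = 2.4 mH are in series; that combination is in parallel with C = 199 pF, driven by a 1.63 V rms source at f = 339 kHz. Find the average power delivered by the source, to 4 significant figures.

148.2 μW

ω = 2πf = 2.13e+06 rad/s
X_L = ωL = 5112 Ω
X_C = 1/(ωC) = 2359 Ω
Branch 1 (R+jX_L): Z₁ = 1600 + j5112 Ω, |Z₁| = 5357 Ω
Branch 2 (−jX_C): Z₂ = −j2359 Ω
Parallel: Z = Z₁Z₂/(Z₁+Z₂), |Z| = 3969 Ω, ∠Z = -77.21°
I = V/|Z| = 410.7 μA
P = VI cos φ = 1.63 × 0.0004107 × cos(-77.21°) = 148.2 μW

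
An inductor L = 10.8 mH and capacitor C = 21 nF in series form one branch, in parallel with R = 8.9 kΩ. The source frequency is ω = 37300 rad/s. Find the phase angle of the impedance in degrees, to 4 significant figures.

X_L = ωL = 402.8 Ω
X_C = 1/(ωC) = 1277 Ω
Branch 1: Z₁ = R = 8900 Ω
Branch 2 (series LC): Z₂ = j(X_L − X_C) = −j873.8 Ω
Parallel: Z = Z₁Z₂/(Z₁+Z₂), |Z| = 869.6 Ω, ∠Z = -84.39°

-84.39°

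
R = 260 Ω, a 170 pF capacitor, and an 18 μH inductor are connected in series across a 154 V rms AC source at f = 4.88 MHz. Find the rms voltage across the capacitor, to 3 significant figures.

66.5 V

ω = 2πf = 3.066e+07 rad/s
X_L = ωL = 552 Ω
X_C = 1/(ωC) = 192 Ω
Net reactance X = X_L − X_C = 360 Ω
Z = 260 + j360 Ω
|Z| = √(260² + 360²) = 444 Ω
I = V/|Z| = 347 mA
V_C = I·|Z_C| = 0.347 × 192 = 66.5 V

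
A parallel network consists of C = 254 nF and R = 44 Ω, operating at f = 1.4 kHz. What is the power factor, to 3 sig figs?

0.995

ω = 2πf = 8796 rad/s
X_C = 1/(ωC) = 448 Ω
Parallel: admittances add. Y = 1/R + jωC
Y = (0.0227 + j0.00223) S
|Y| = 0.0228 S → |Z| = 1/|Y| = 43.8 Ω, ∠Z = −∠Y = -5.61°
cos φ = cos(-5.61°) = 0.995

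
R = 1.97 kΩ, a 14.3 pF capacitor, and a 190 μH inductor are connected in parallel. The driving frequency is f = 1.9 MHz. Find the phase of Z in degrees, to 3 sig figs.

ω = 2πf = 1.194e+07 rad/s
X_L = ωL = 2270 Ω
X_C = 1/(ωC) = 5860 Ω
Parallel: admittances add. Y = 1/R + 1/(jωL) + jωC
Y = (0.000508 − j0.000270) S
|Y| = 0.000575 S → |Z| = 1/|Y| = 1740 Ω, ∠Z = −∠Y = 28.0°

28.0°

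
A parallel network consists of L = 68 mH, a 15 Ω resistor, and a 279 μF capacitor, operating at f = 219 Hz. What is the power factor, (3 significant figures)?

0.176

ω = 2πf = 1376 rad/s
X_L = ωL = 93.6 Ω
X_C = 1/(ωC) = 2.60 Ω
Parallel: admittances add. Y = 1/R + 1/(jωL) + jωC
Y = (0.0667 + j0.373) S
|Y| = 0.379 S → |Z| = 1/|Y| = 2.64 Ω, ∠Z = −∠Y = -79.9°
cos φ = cos(-79.9°) = 0.176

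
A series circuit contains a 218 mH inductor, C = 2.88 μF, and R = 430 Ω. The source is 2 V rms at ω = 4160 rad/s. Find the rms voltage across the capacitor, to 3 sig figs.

0.180 V

X_L = ωL = 907 Ω
X_C = 1/(ωC) = 83.5 Ω
Net reactance X = X_L − X_C = 823 Ω
Z = 430 + j823 Ω
|Z| = √(430² + 823²) = 929 Ω
I = V/|Z| = 2.15 mA
V_C = I·|Z_C| = 0.00215 × 83.5 = 0.180 V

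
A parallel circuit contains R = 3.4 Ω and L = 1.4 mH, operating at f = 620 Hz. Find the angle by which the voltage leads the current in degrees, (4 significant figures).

31.94°

ω = 2πf = 3896 rad/s
X_L = ωL = 5.454 Ω
Parallel: admittances add. Y = 1/R + 1/(jωL)
Y = (0.2941 − j0.1834) S
|Y| = 0.3466 S → |Z| = 1/|Y| = 2.885 Ω, ∠Z = −∠Y = 31.94°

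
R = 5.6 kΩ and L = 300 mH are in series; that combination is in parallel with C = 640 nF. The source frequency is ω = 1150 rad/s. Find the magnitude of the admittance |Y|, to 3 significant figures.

X_L = ωL = 345 Ω
X_C = 1/(ωC) = 1360 Ω
Branch 1 (R+jX_L): Z₁ = 5600 + j345 Ω, |Z₁| = 5610 Ω
Branch 2 (−jX_C): Z₂ = −j1360 Ω
Parallel: Z = Z₁Z₂/(Z₁+Z₂), |Z| = 1340 Ω, ∠Z = -76.2°
|Y| = 1/|Z| = 747 μS

747 μS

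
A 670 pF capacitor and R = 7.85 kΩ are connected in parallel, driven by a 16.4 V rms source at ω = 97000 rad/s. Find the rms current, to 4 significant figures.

2.345 mA

X_C = 1/(ωC) = 15390 Ω
Parallel: admittances add. Y = 1/R + jωC
Y = (0.0001274 + j6.499e-05) S
|Y| = 0.0001430 S → |Z| = 1/|Y| = 6993 Ω, ∠Z = −∠Y = -27.03°
I = V/|Z| = 16.4/6993 = 2.345 mA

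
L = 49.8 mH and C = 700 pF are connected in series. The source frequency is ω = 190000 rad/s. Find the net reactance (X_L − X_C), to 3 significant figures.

1940 Ω

X_L = ωL = 9460 Ω
X_C = 1/(ωC) = 7520 Ω
X = 9460 − 7520 = 1940 Ω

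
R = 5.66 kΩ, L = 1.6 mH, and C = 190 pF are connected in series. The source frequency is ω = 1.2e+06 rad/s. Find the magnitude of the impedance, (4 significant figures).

X_L = ωL = 1920 Ω
X_C = 1/(ωC) = 4386 Ω
Net reactance X = X_L − X_C = -2466 Ω
Z = 5660 − j2466 Ω
|Z| = √(5660² + 2466²) = 6174 Ω

6174 Ω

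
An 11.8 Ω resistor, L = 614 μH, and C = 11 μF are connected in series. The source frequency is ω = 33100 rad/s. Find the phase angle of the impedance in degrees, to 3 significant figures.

56.1°

X_L = ωL = 20.3 Ω
X_C = 1/(ωC) = 2.75 Ω
Net reactance X = X_L − X_C = 17.6 Ω
Z = 11.8 + j17.6 Ω
|Z| = √(11.8² + 17.6²) = 21.2 Ω
∠Z = arctan(17.6/11.8) = 56.1°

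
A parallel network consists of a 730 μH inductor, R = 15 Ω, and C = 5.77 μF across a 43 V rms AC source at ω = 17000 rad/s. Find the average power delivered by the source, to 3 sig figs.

X_L = ωL = 12.4 Ω
X_C = 1/(ωC) = 10.2 Ω
Parallel: admittances add. Y = 1/R + 1/(jωL) + jωC
Y = (0.0667 + j0.0175) S
|Y| = 0.0689 S → |Z| = 1/|Y| = 14.5 Ω, ∠Z = −∠Y = -14.7°
I = V/|Z| = 2.96 A
P = VI cos φ = 43 × 2.96 × cos(-14.7°) = 123 W

123 W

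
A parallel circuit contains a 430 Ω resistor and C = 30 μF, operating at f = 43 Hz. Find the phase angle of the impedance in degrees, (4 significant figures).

-73.99°

ω = 2πf = 270.2 rad/s
X_C = 1/(ωC) = 123.4 Ω
Parallel: admittances add. Y = 1/R + jωC
Y = (0.002326 + j0.008105) S
|Y| = 0.008432 S → |Z| = 1/|Y| = 118.6 Ω, ∠Z = −∠Y = -73.99°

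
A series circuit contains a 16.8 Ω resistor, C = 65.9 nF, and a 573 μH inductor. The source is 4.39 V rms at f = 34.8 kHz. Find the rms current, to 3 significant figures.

75.2 mA

ω = 2πf = 218700 rad/s
X_L = ωL = 125 Ω
X_C = 1/(ωC) = 69.4 Ω
Net reactance X = X_L − X_C = 55.9 Ω
Z = 16.8 + j55.9 Ω
|Z| = √(16.8² + 55.9²) = 58.4 Ω
I = V/|Z| = 4.39/58.4 = 75.2 mA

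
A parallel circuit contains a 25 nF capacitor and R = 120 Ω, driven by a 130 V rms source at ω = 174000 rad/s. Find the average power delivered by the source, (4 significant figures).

140.8 W

X_C = 1/(ωC) = 229.9 Ω
Parallel: admittances add. Y = 1/R + jωC
Y = (0.008333 + j0.004350) S
|Y| = 0.009400 S → |Z| = 1/|Y| = 106.4 Ω, ∠Z = −∠Y = -27.56°
I = V/|Z| = 1.222 A
P = VI cos φ = 130 × 1.222 × cos(-27.56°) = 140.8 W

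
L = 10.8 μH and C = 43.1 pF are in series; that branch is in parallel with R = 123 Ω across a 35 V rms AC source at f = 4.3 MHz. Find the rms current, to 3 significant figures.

291 mA

ω = 2πf = 2.702e+07 rad/s
X_L = ωL = 292 Ω
X_C = 1/(ωC) = 859 Ω
Branch 1: Z₁ = R = 123 Ω
Branch 2 (series LC): Z₂ = j(X_L − X_C) = −j567 Ω
Parallel: Z = Z₁Z₂/(Z₁+Z₂), |Z| = 120 Ω, ∠Z = -12.2°
I = V/|Z| = 35/120 = 291 mA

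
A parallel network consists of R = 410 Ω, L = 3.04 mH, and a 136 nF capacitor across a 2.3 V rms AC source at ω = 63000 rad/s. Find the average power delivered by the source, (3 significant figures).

12.9 mW

X_L = ωL = 192 Ω
X_C = 1/(ωC) = 117 Ω
Parallel: admittances add. Y = 1/R + 1/(jωL) + jωC
Y = (0.00244 + j0.00335) S
|Y| = 0.00414 S → |Z| = 1/|Y| = 241 Ω, ∠Z = −∠Y = -53.9°
I = V/|Z| = 9.52 mA
P = VI cos φ = 2.3 × 0.00952 × cos(-53.9°) = 12.9 mW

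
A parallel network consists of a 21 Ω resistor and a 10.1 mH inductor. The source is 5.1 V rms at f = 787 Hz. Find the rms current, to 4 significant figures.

263.5 mA

ω = 2πf = 4945 rad/s
X_L = ωL = 49.94 Ω
Parallel: admittances add. Y = 1/R + 1/(jωL)
Y = (0.04762 − j0.02002) S
|Y| = 0.05166 S → |Z| = 1/|Y| = 19.36 Ω, ∠Z = −∠Y = 22.81°
I = V/|Z| = 5.1/19.36 = 263.5 mA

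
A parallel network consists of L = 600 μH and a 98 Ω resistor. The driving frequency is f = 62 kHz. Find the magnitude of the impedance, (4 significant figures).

90.38 Ω

ω = 2πf = 389600 rad/s
X_L = ωL = 233.7 Ω
Parallel: admittances add. Y = 1/R + 1/(jωL)
Y = (0.01020 − j0.004278) S
|Y| = 0.01106 S → |Z| = 1/|Y| = 90.38 Ω, ∠Z = −∠Y = 22.75°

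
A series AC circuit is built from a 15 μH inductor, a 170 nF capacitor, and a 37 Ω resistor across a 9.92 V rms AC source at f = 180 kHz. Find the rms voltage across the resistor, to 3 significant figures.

9.45 V

ω = 2πf = 1.131e+06 rad/s
X_L = ωL = 17.0 Ω
X_C = 1/(ωC) = 5.20 Ω
Net reactance X = X_L − X_C = 11.8 Ω
Z = 37.0 + j11.8 Ω
|Z| = √(37.0² + 11.8²) = 38.8 Ω
I = V/|Z| = 256 mA
V_R = I·|Z_R| = 0.256 × 37.0 = 9.45 V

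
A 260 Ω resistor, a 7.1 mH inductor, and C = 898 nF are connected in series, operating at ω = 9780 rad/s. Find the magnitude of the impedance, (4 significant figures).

X_L = ωL = 69.44 Ω
X_C = 1/(ωC) = 113.9 Ω
Net reactance X = X_L − X_C = -44.43 Ω
Z = 260.0 − j44.43 Ω
|Z| = √(260.0² + 44.43²) = 263.8 Ω

263.8 Ω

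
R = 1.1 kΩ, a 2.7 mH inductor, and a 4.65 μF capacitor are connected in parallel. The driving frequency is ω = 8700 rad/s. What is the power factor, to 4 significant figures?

0.3947

X_L = ωL = 23.49 Ω
X_C = 1/(ωC) = 24.72 Ω
Parallel: admittances add. Y = 1/R + 1/(jωL) + jωC
Y = (0.0009091 − j0.002116) S
|Y| = 0.002303 S → |Z| = 1/|Y| = 434.2 Ω, ∠Z = −∠Y = 66.75°
cos φ = cos(66.75°) = 0.3947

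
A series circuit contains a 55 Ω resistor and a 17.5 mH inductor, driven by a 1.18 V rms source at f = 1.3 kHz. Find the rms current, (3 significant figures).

ω = 2πf = 8168 rad/s
X_L = ωL = 143 Ω
Z = 55.0 + j143 Ω
|Z| = √(55.0² + 143²) = 153 Ω
I = V/|Z| = 1.18/153 = 7.70 mA

7.70 mA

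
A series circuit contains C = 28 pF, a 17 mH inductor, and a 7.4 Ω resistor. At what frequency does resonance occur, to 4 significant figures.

230.7 kHz

ω₀ = 1/√(LC) = 1/√(0.017 × 2.8e-11) = 1.449e+06 rad/s
f₀ = ω₀/(2π) = 230.7 kHz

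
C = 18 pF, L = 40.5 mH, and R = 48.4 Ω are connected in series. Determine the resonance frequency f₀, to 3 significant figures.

ω₀ = 1/√(LC) = 1/√(0.0405 × 1.8e-11) = 1.171e+06 rad/s
f₀ = ω₀/(2π) = 186 kHz

186 kHz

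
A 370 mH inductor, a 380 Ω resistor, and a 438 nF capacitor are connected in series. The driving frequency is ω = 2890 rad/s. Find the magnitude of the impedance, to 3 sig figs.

X_L = ωL = 1070 Ω
X_C = 1/(ωC) = 790 Ω
Net reactance X = X_L − X_C = 279 Ω
Z = 380 + j279 Ω
|Z| = √(380² + 279²) = 472 Ω

472 Ω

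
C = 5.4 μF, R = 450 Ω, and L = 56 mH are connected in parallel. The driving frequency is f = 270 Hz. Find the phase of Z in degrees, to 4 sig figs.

ω = 2πf = 1696 rad/s
X_L = ωL = 95.00 Ω
X_C = 1/(ωC) = 109.2 Ω
Parallel: admittances add. Y = 1/R + 1/(jωL) + jωC
Y = (0.002222 − j0.001365) S
|Y| = 0.002608 S → |Z| = 1/|Y| = 383.4 Ω, ∠Z = −∠Y = 31.56°

31.56°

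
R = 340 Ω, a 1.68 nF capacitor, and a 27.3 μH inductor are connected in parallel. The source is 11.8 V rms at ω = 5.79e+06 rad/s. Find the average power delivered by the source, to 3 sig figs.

X_L = ωL = 158 Ω
X_C = 1/(ωC) = 103 Ω
Parallel: admittances add. Y = 1/R + 1/(jωL) + jωC
Y = (0.00294 + j0.00340) S
|Y| = 0.00450 S → |Z| = 1/|Y| = 222 Ω, ∠Z = −∠Y = -49.1°
I = V/|Z| = 53.1 mA
P = VI cos φ = 11.8 × 0.0531 × cos(-49.1°) = 410 mW

410 mW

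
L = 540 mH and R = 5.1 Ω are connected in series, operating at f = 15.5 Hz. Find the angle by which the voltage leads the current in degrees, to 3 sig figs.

84.5°

ω = 2πf = 97.39 rad/s
X_L = ωL = 52.6 Ω
Z = 5.10 + j52.6 Ω
|Z| = √(5.10² + 52.6²) = 52.8 Ω
∠Z = arctan(52.6/5.10) = 84.5°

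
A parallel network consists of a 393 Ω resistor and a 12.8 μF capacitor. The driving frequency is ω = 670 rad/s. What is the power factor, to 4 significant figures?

0.2844

X_C = 1/(ωC) = 116.6 Ω
Parallel: admittances add. Y = 1/R + jωC
Y = (0.002545 + j0.008576) S
|Y| = 0.008946 S → |Z| = 1/|Y| = 111.8 Ω, ∠Z = −∠Y = -73.47°
cos φ = cos(-73.47°) = 0.2844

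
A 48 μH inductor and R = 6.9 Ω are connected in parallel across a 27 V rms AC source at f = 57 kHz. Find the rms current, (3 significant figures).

ω = 2πf = 358100 rad/s
X_L = ωL = 17.2 Ω
Parallel: admittances add. Y = 1/R + 1/(jωL)
Y = (0.145 − j0.0582) S
|Y| = 0.156 S → |Z| = 1/|Y| = 6.40 Ω, ∠Z = −∠Y = 21.9°
I = V/|Z| = 27/6.40 = 4.22 A

4.22 A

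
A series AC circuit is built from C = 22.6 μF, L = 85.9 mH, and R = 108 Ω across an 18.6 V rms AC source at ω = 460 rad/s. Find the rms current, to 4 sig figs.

X_L = ωL = 39.51 Ω
X_C = 1/(ωC) = 96.19 Ω
Net reactance X = X_L − X_C = -56.68 Ω
Z = 108.0 − j56.68 Ω
|Z| = √(108.0² + 56.68²) = 122.0 Ω
I = V/|Z| = 18.6/122.0 = 152.5 mA

152.5 mA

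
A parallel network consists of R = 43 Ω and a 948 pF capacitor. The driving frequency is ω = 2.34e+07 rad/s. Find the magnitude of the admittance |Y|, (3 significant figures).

X_C = 1/(ωC) = 45.1 Ω
Parallel: admittances add. Y = 1/R + jωC
Y = (0.0233 + j0.0222) S
|Y| = 0.0321 S → |Z| = 1/|Y| = 31.1 Ω, ∠Z = −∠Y = -43.6°

32.1 mS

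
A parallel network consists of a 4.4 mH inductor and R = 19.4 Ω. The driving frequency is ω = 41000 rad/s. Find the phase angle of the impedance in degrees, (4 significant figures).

X_L = ωL = 180.4 Ω
Parallel: admittances add. Y = 1/R + 1/(jωL)
Y = (0.05155 − j0.005543) S
|Y| = 0.05184 S → |Z| = 1/|Y| = 19.29 Ω, ∠Z = −∠Y = 6.138°

6.138°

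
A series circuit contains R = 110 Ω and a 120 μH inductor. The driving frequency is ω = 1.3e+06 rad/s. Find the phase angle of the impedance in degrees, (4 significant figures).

X_L = ωL = 156.0 Ω
Z = 110.0 + j156.0 Ω
|Z| = √(110.0² + 156.0²) = 190.9 Ω
∠Z = arctan(156.0/110.0) = 54.81°

54.81°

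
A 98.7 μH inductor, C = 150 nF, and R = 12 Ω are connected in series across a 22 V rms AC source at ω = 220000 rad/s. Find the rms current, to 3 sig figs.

1.49 A

X_L = ωL = 21.7 Ω
X_C = 1/(ωC) = 30.3 Ω
Net reactance X = X_L − X_C = -8.59 Ω
Z = 12.0 − j8.59 Ω
|Z| = √(12.0² + 8.59²) = 14.8 Ω
I = V/|Z| = 22/14.8 = 1.49 A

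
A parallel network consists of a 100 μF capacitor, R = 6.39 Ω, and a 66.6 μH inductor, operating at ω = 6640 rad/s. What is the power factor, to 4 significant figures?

0.09751

X_L = ωL = 0.4422 Ω
X_C = 1/(ωC) = 1.506 Ω
Parallel: admittances add. Y = 1/R + 1/(jωL) + jωC
Y = (0.1565 − j1.597) S
|Y| = 1.605 S → |Z| = 1/|Y| = 0.6231 Ω, ∠Z = −∠Y = 84.40°
cos φ = cos(84.40°) = 0.09751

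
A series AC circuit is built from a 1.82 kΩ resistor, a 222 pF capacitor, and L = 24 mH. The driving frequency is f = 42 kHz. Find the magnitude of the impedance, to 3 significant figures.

ω = 2πf = 263900 rad/s
X_L = ωL = 6330 Ω
X_C = 1/(ωC) = 17100 Ω
Net reactance X = X_L − X_C = -10700 Ω
Z = 1820 − j10700 Ω
|Z| = √(1820² + 10700²) = 10900 Ω

10900 Ω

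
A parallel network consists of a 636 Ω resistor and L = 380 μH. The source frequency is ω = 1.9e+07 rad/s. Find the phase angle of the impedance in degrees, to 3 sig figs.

X_L = ωL = 7220 Ω
Parallel: admittances add. Y = 1/R + 1/(jωL)
Y = (0.00157 − j0.000139) S
|Y| = 0.00158 S → |Z| = 1/|Y| = 634 Ω, ∠Z = −∠Y = 5.03°

5.03°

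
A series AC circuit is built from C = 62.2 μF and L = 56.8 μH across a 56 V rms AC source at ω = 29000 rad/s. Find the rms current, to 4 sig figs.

51.24 A

X_L = ωL = 1.647 Ω
X_C = 1/(ωC) = 0.5544 Ω
Net reactance X = X_L − X_C = 1.093 Ω
Z = j1.093 Ω
|Z| = √(0² + 1.093²) = 1.093 Ω
I = V/|Z| = 56/1.093 = 51.24 A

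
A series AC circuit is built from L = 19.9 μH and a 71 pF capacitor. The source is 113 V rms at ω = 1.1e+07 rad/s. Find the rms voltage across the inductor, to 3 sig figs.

23.3 V

X_L = ωL = 219 Ω
X_C = 1/(ωC) = 1280 Ω
Net reactance X = X_L − X_C = -1060 Ω
Z = − j1060 Ω
|Z| = √(0² + 1060²) = 1060 Ω
I = V/|Z| = 106 mA
V_L = I·|Z_L| = 0.106 × 219 = 23.3 V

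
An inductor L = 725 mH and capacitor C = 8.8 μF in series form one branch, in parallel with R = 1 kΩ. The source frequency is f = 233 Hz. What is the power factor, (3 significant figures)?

ω = 2πf = 1464 rad/s
X_L = ωL = 1060 Ω
X_C = 1/(ωC) = 77.6 Ω
Branch 1: Z₁ = R = 1000 Ω
Branch 2 (series LC): Z₂ = j(X_L − X_C) = j984 Ω
Parallel: Z = Z₁Z₂/(Z₁+Z₂), |Z| = 701 Ω, ∠Z = 45.5°
cos φ = cos(45.5°) = 0.701

0.701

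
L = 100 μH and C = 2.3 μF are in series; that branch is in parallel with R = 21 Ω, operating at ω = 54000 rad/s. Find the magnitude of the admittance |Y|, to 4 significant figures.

380.1 mS

X_L = ωL = 5.400 Ω
X_C = 1/(ωC) = 8.052 Ω
Branch 1: Z₁ = R = 21.00 Ω
Branch 2 (series LC): Z₂ = j(X_L − X_C) = −j2.652 Ω
Parallel: Z = Z₁Z₂/(Z₁+Z₂), |Z| = 2.631 Ω, ∠Z = -82.80°
|Y| = 1/|Z| = 380.1 mS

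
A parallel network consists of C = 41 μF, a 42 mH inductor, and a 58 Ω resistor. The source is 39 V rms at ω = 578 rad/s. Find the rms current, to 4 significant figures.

958.0 mA

X_L = ωL = 24.28 Ω
X_C = 1/(ωC) = 42.20 Ω
Parallel: admittances add. Y = 1/R + 1/(jωL) + jωC
Y = (0.01724 − j0.01749) S
|Y| = 0.02456 S → |Z| = 1/|Y| = 40.71 Ω, ∠Z = −∠Y = 45.42°
I = V/|Z| = 39/40.71 = 958.0 mA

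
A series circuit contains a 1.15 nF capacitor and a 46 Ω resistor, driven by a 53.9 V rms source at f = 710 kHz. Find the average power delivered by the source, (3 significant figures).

ω = 2πf = 4.461e+06 rad/s
X_C = 1/(ωC) = 195 Ω
Z = 46.0 − j195 Ω
|Z| = √(46.0² + 195²) = 200 Ω
∠Z = arctan(-195/46.0) = -76.7°
I = V/|Z| = 269 mA
P = VI cos φ = 53.9 × 0.269 × cos(-76.7°) = 3.33 W

3.33 W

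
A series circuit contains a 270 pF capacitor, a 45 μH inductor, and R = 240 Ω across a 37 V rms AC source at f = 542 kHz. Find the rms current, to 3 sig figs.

ω = 2πf = 3.405e+06 rad/s
X_L = ωL = 153 Ω
X_C = 1/(ωC) = 1090 Ω
Net reactance X = X_L − X_C = -934 Ω
Z = 240 − j934 Ω
|Z| = √(240² + 934²) = 965 Ω
I = V/|Z| = 37/965 = 38.4 mA

38.4 mA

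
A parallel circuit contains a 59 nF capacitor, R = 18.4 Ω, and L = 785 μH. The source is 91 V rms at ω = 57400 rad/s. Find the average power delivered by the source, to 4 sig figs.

X_L = ωL = 45.06 Ω
X_C = 1/(ωC) = 295.3 Ω
Parallel: admittances add. Y = 1/R + 1/(jωL) + jωC
Y = (0.05435 − j0.01881) S
|Y| = 0.05751 S → |Z| = 1/|Y| = 17.39 Ω, ∠Z = −∠Y = 19.09°
I = V/|Z| = 5.233 A
P = VI cos φ = 91 × 5.233 × cos(19.09°) = 450.1 W

450.1 W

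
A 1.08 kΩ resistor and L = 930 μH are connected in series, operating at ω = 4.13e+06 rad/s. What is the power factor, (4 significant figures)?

X_L = ωL = 3841 Ω
Z = 1080 + j3841 Ω
|Z| = √(1080² + 3841²) = 3990 Ω
∠Z = arctan(3841/1080) = 74.29°
cos φ = cos(74.29°) = 0.2707

0.2707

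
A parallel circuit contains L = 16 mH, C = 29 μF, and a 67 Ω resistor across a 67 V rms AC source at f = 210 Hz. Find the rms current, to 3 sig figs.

ω = 2πf = 1319 rad/s
X_L = ωL = 21.1 Ω
X_C = 1/(ωC) = 26.1 Ω
Parallel: admittances add. Y = 1/R + 1/(jωL) + jωC
Y = (0.0149 − j0.00910) S
|Y| = 0.0175 S → |Z| = 1/|Y| = 57.2 Ω, ∠Z = −∠Y = 31.4°
I = V/|Z| = 67/57.2 = 1.17 A

1.17 A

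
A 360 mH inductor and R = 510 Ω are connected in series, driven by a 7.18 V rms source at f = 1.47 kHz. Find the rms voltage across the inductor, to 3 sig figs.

ω = 2πf = 9236 rad/s
X_L = ωL = 3330 Ω
Z = 510 + j3330 Ω
|Z| = √(510² + 3330²) = 3360 Ω
I = V/|Z| = 2.13 mA
V_L = I·|Z_L| = 0.00213 × 3330 = 7.10 V

7.10 V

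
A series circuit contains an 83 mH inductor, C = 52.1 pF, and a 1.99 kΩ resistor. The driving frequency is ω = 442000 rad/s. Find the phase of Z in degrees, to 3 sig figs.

-73.5°

X_L = ωL = 36700 Ω
X_C = 1/(ωC) = 43400 Ω
Net reactance X = X_L − X_C = -6740 Ω
Z = 1990 − j6740 Ω
|Z| = √(1990² + 6740²) = 7030 Ω
∠Z = arctan(-6740/1990) = -73.5°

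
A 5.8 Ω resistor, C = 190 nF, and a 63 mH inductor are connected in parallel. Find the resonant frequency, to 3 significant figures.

1.45 kHz

ω₀ = 1/√(LC) = 1/√(0.063 × 1.9e-07) = 9140 rad/s
f₀ = ω₀/(2π) = 1.45 kHz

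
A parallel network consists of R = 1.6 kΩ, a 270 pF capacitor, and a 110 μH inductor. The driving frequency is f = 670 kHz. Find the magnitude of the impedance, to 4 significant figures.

834.2 Ω

ω = 2πf = 4.21e+06 rad/s
X_L = ωL = 463.1 Ω
X_C = 1/(ωC) = 879.8 Ω
Parallel: admittances add. Y = 1/R + 1/(jωL) + jωC
Y = (0.0006250 − j0.001023) S
|Y| = 0.001199 S → |Z| = 1/|Y| = 834.2 Ω, ∠Z = −∠Y = 58.57°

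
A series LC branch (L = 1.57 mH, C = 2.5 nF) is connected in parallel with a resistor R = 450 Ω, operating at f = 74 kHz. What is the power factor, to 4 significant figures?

0.2782

ω = 2πf = 465000 rad/s
X_L = ωL = 730.0 Ω
X_C = 1/(ωC) = 860.3 Ω
Branch 1: Z₁ = R = 450.0 Ω
Branch 2 (series LC): Z₂ = j(X_L − X_C) = −j130.3 Ω
Parallel: Z = Z₁Z₂/(Z₁+Z₂), |Z| = 125.2 Ω, ∠Z = -73.85°
cos φ = cos(-73.85°) = 0.2782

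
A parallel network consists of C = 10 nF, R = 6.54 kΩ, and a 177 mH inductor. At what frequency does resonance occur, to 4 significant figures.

3.783 kHz

ω₀ = 1/√(LC) = 1/√(0.177 × 1e-08) = 23770 rad/s
f₀ = ω₀/(2π) = 3.783 kHz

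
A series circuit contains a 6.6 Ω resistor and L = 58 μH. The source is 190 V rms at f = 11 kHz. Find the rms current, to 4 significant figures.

ω = 2πf = 69120 rad/s
X_L = ωL = 4.009 Ω
Z = 6.600 + j4.009 Ω
|Z| = √(6.600² + 4.009²) = 7.722 Ω
I = V/|Z| = 190/7.722 = 24.60 A

24.60 A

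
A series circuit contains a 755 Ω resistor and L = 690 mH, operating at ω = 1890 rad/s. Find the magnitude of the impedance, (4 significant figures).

X_L = ωL = 1304 Ω
Z = 755.0 + j1304 Ω
|Z| = √(755.0² + 1304²) = 1507 Ω

1507 Ω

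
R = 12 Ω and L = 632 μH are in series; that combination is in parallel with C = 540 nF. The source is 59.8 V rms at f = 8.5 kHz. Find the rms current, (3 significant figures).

579 mA

ω = 2πf = 53410 rad/s
X_L = ωL = 33.8 Ω
X_C = 1/(ωC) = 34.7 Ω
Branch 1 (R+jX_L): Z₁ = 12.0 + j33.8 Ω, |Z₁| = 35.8 Ω
Branch 2 (−jX_C): Z₂ = −j34.7 Ω
Parallel: Z = Z₁Z₂/(Z₁+Z₂), |Z| = 103 Ω, ∠Z = -15.2°
I = V/|Z| = 59.8/103 = 579 mA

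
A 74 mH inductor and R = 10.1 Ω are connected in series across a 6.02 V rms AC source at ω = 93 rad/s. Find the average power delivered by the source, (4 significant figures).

X_L = ωL = 6.882 Ω
Z = 10.10 + j6.882 Ω
|Z| = √(10.10² + 6.882²) = 12.22 Ω
∠Z = arctan(6.882/10.10) = 34.27°
I = V/|Z| = 492.6 mA
P = VI cos φ = 6.02 × 0.4926 × cos(34.27°) = 2.450 W

2.450 W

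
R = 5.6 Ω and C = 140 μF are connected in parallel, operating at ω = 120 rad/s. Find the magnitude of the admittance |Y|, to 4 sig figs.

X_C = 1/(ωC) = 59.52 Ω
Parallel: admittances add. Y = 1/R + jωC
Y = (0.1786 + j0.01680) S
|Y| = 0.1794 S → |Z| = 1/|Y| = 5.575 Ω, ∠Z = −∠Y = -5.375°

179.4 mS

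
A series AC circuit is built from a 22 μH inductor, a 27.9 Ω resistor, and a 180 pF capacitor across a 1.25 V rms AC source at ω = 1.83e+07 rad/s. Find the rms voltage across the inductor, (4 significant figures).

4.892 V

X_L = ωL = 402.6 Ω
X_C = 1/(ωC) = 303.6 Ω
Net reactance X = X_L − X_C = 99.02 Ω
Z = 27.90 + j99.02 Ω
|Z| = √(27.90² + 99.02²) = 102.9 Ω
I = V/|Z| = 12.15 mA
V_L = I·|Z_L| = 0.01215 × 402.6 = 4.892 V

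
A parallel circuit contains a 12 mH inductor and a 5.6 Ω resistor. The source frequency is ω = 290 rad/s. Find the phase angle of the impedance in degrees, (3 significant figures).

58.1°

X_L = ωL = 3.48 Ω
Parallel: admittances add. Y = 1/R + 1/(jωL)
Y = (0.179 − j0.287) S
|Y| = 0.338 S → |Z| = 1/|Y| = 2.96 Ω, ∠Z = −∠Y = 58.1°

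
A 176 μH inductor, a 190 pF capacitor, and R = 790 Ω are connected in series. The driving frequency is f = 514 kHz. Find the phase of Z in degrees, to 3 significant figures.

-53.3°

ω = 2πf = 3.23e+06 rad/s
X_L = ωL = 568 Ω
X_C = 1/(ωC) = 1630 Ω
Net reactance X = X_L − X_C = -1060 Ω
Z = 790 − j1060 Ω
|Z| = √(790² + 1060²) = 1320 Ω
∠Z = arctan(-1060/790) = -53.3°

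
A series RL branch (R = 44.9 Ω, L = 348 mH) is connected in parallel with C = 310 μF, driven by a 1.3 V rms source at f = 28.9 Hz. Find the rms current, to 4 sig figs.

60.30 mA

ω = 2πf = 181.6 rad/s
X_L = ωL = 63.19 Ω
X_C = 1/(ωC) = 17.76 Ω
Branch 1 (R+jX_L): Z₁ = 44.90 + j63.19 Ω, |Z₁| = 77.52 Ω
Branch 2 (−jX_C): Z₂ = −j17.76 Ω
Parallel: Z = Z₁Z₂/(Z₁+Z₂), |Z| = 21.56 Ω, ∠Z = -80.73°
I = V/|Z| = 1.3/21.56 = 60.30 mA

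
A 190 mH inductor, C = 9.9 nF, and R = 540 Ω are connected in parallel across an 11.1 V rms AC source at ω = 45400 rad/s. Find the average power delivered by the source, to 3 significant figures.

228 mW

X_L = ωL = 8630 Ω
X_C = 1/(ωC) = 2220 Ω
Parallel: admittances add. Y = 1/R + 1/(jωL) + jωC
Y = (0.00185 + j0.000334) S
|Y| = 0.00188 S → |Z| = 1/|Y| = 531 Ω, ∠Z = −∠Y = -10.2°
I = V/|Z| = 20.9 mA
P = VI cos φ = 11.1 × 0.0209 × cos(-10.2°) = 228 mW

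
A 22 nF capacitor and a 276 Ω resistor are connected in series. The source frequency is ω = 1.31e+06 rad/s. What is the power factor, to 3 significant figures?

0.992

X_C = 1/(ωC) = 34.7 Ω
Z = 276 − j34.7 Ω
|Z| = √(276² + 34.7²) = 278 Ω
∠Z = arctan(-34.7/276) = -7.17°
cos φ = cos(-7.17°) = 0.992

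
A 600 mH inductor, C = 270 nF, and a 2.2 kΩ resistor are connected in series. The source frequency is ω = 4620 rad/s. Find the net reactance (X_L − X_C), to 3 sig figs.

X_L = ωL = 2770 Ω
X_C = 1/(ωC) = 802 Ω
X = 2770 − 802 = 1970 Ω

1970 Ω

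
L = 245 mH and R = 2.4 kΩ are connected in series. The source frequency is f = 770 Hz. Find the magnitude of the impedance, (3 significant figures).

ω = 2πf = 4838 rad/s
X_L = ωL = 1190 Ω
Z = 2400 + j1190 Ω
|Z| = √(2400² + 1190²) = 2680 Ω

2680 Ω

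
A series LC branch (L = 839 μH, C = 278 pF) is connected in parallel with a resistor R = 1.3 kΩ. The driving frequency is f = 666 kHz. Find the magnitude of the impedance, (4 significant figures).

ω = 2πf = 4.185e+06 rad/s
X_L = ωL = 3511 Ω
X_C = 1/(ωC) = 859.6 Ω
Branch 1: Z₁ = R = 1300 Ω
Branch 2 (series LC): Z₂ = j(X_L − X_C) = j2651 Ω
Parallel: Z = Z₁Z₂/(Z₁+Z₂), |Z| = 1167 Ω, ∠Z = 26.12°

1167 Ω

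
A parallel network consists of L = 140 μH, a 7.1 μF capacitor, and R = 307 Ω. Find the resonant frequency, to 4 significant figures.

ω₀ = 1/√(LC) = 1/√(0.00014 × 7.1e-06) = 31720 rad/s
f₀ = ω₀/(2π) = 5.048 kHz

5.048 kHz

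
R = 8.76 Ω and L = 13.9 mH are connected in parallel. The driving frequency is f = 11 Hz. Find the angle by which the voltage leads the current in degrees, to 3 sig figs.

ω = 2πf = 69.12 rad/s
X_L = ωL = 0.961 Ω
Parallel: admittances add. Y = 1/R + 1/(jωL)
Y = (0.114 − j1.04) S
|Y| = 1.05 S → |Z| = 1/|Y| = 0.955 Ω, ∠Z = −∠Y = 83.7°

83.7°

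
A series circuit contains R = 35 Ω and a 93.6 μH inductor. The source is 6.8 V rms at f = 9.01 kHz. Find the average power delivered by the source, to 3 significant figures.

1.29 W

ω = 2πf = 56610 rad/s
X_L = ωL = 5.30 Ω
Z = 35.0 + j5.30 Ω
|Z| = √(35.0² + 5.30²) = 35.4 Ω
∠Z = arctan(5.30/35.0) = 8.61°
I = V/|Z| = 192 mA
P = VI cos φ = 6.8 × 0.192 × cos(8.61°) = 1.29 W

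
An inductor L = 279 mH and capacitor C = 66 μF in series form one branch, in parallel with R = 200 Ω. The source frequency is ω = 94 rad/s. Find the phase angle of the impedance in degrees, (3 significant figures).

X_L = ωL = 26.2 Ω
X_C = 1/(ωC) = 161 Ω
Branch 1: Z₁ = R = 200 Ω
Branch 2 (series LC): Z₂ = j(X_L − X_C) = −j135 Ω
Parallel: Z = Z₁Z₂/(Z₁+Z₂), |Z| = 112 Ω, ∠Z = -56.0°

-56.0°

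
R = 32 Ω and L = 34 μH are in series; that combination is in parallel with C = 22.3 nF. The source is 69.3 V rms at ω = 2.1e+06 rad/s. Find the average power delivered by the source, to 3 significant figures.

X_L = ωL = 71.4 Ω
X_C = 1/(ωC) = 21.4 Ω
Branch 1 (R+jX_L): Z₁ = 32.0 + j71.4 Ω, |Z₁| = 78.2 Ω
Branch 2 (−jX_C): Z₂ = −j21.4 Ω
Parallel: Z = Z₁Z₂/(Z₁+Z₂), |Z| = 28.1 Ω, ∠Z = -81.5°
I = V/|Z| = 2.46 A
P = VI cos φ = 69.3 × 2.46 × cos(-81.5°) = 25.1 W

25.1 W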